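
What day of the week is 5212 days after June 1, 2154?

Wednesday

First find the weekday of Jun 1, 2154. Doomsday rule: the anchor day for the 2100s is Sunday. For year 54: 54÷12 = 4 r 6, and 6÷4 = 1, so 4+6+1 = 11.
Sunday + 11 ≡ Thursday — that's 2154's doomsday.
In June the doomsday date is Jun 6.
Jun 1 is 5 days before Jun 6; 5 mod 7 = 5, so Thursday − 5 = Saturday.
5212 mod 7 = 4, so 5212 days after a Saturday is Saturday + 4 = Wednesday.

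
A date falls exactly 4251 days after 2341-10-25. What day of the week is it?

Monday

First find the weekday of Oct 25, 2341. Doomsday rule: the anchor day for the 2300s is Wednesday. For year 41: 41÷12 = 3 r 5, and 5÷4 = 1, so 3+5+1 = 9.
Wednesday + 9 ≡ Friday — that's 2341's doomsday.
In October the doomsday date is Oct 10.
Oct 25 is 15 days after Oct 10; 15 mod 7 = 1, so Friday + 1 = Saturday.
4251 mod 7 = 2, so 4251 days after a Saturday is Saturday + 2 = Monday.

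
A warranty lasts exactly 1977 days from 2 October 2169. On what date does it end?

March 2, 2175

+365 (one year) → Oct 2, 2170 (1612 left).
+365 (one year) → Oct 2, 2171 (1247 left).
+366 (one year; includes Feb 29, 2172) → Oct 2, 2172 (881 left).
+365 (one year) → Oct 2, 2173 (516 left).
+365 (one year) → Oct 2, 2174 (151 left).
Oct has 31 days: +30 → Nov 1, 2174 (121 left).
Nov has 30 days: +30 → Dec 1, 2174 (91 left).
Dec has 31 days: +31 → Jan 1, 2175 (60 left).
Jan has 31 days: +31 → Feb 1, 2175 (29 left).
Feb has 28 days: +28 → Mar 1, 2175 (1 left).
+1 → Mar 2, 2175.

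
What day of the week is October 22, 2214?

Saturday

Doomsday rule: the anchor day for the 2200s is Friday. For year 14: 14÷12 = 1 r 2, and 2÷4 = 0, so 1+2+0 = 3.
Friday + 3 ≡ Monday — that's 2214's doomsday.
In October the doomsday date is Oct 10.
Oct 22 is 12 days after Oct 10; 12 mod 7 = 5, so Monday + 5 = Saturday.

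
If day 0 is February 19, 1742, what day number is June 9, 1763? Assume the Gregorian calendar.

7780

Feb 19, 1742 → Feb 19, 1743: 365 days.
Feb 19, 1743 → Feb 19, 1744: 365 days.
Feb 19, 1744 → Feb 19, 1745: 366 days (Feb 29, 1744 is in that span).
Feb 19, 1745 → Feb 19, 1746: 365 days.
Feb 19, 1746 → Feb 19, 1747: 365 days.
Feb 19, 1747 → Feb 19, 1748: 365 days.
Feb 19, 1748 → Feb 19, 1749: 366 days (Feb 29, 1748 is in that span).
Feb 19, 1749 → Feb 19, 1750: 365 days.
Feb 19, 1750 → Feb 19, 1751: 365 days.
Feb 19, 1751 → Feb 19, 1752: 365 days.
Feb 19, 1752 → Feb 19, 1753: 366 days (Feb 29, 1752 is in that span).
Feb 19, 1753 → Feb 19, 1754: 365 days.
Feb 19, 1754 → Feb 19, 1755: 365 days.
Feb 19, 1755 → Feb 19, 1756: 365 days.
Feb 19, 1756 → Feb 19, 1757: 366 days (Feb 29, 1756 is in that span).
Feb 19, 1757 → Feb 19, 1758: 365 days.
Feb 19, 1758 → Feb 19, 1759: 365 days.
Feb 19, 1759 → Feb 19, 1760: 365 days.
Feb 19, 1760 → Feb 19, 1761: 366 days (Feb 29, 1760 is in that span).
Feb 19, 1761 → Feb 19, 1762: 365 days.
Feb 19, 1762 → Feb 19, 1763: 365 days.
Feb 19, 1763 → Mar 19, 1763: 28 days (February has 28).
Mar 19, 1763 → Apr 19, 1763: 31 days (March has 31).
Apr 19, 1763 → May 19, 1763: 30 days (April has 30).
May 19, 1763 → Jun 9, 1763: 21 days.
Total: 7780 days.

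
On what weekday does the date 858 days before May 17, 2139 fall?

Wednesday

May 17, 2139 is a Sunday.
858 mod 7 = 4, so 858 days before a Sunday is Sunday − 4 = Wednesday.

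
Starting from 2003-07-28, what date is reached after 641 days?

April 29, 2005

+366 (one year; includes Feb 29, 2004) → Jul 28, 2004 (275 left).
Jul has 31 days: +4 → Aug 1, 2004 (271 left).
Aug has 31 days: +31 → Sep 1, 2004 (240 left).
Sep has 30 days: +30 → Oct 1, 2004 (210 left).
Oct has 31 days: +31 → Nov 1, 2004 (179 left).
Nov has 30 days: +30 → Dec 1, 2004 (149 left).
Dec has 31 days: +31 → Jan 1, 2005 (118 left).
Jan has 31 days: +31 → Feb 1, 2005 (87 left).
Feb has 28 days: +28 → Mar 1, 2005 (59 left).
Mar has 31 days: +31 → Apr 1, 2005 (28 left).
+28 → Apr 29, 2005.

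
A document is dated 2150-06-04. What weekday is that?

Thursday

Doomsday rule: the anchor day for the 2100s is Sunday. For year 50: 50÷12 = 4 r 2, and 2÷4 = 0, so 4+2+0 = 6.
Sunday + 6 ≡ Saturday — that's 2150's doomsday.
In June the doomsday date is Jun 6.
Jun 4 is 2 days before Jun 6; 2 mod 7 = 2, so Saturday − 2 = Thursday.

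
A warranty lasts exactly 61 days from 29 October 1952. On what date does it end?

December 29, 1952

Oct has 31 days: +3 → Nov 1, 1952 (58 left).
Nov has 30 days: +30 → Dec 1, 1952 (28 left).
+28 → Dec 29, 1952.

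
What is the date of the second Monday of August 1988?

August 1, 1988 is a Monday.
The first Monday is therefore August 1 (same day).
The second Monday is 1 + 1×7 = August 8.

August 8, 1988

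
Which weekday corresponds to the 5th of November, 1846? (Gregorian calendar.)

Doomsday rule: the anchor day for the 1800s is Friday. For year 46: 46÷12 = 3 r 10, and 10÷4 = 2, so 3+10+2 = 15.
Friday + 15 ≡ Saturday — that's 1846's doomsday.
In November the doomsday date is Nov 7.
Nov 5 is 2 days before Nov 7; 2 mod 7 = 2, so Saturday − 2 = Thursday.

Thursday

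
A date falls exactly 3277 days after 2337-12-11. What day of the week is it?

First find the weekday of Dec 11, 2337. Doomsday rule: the anchor day for the 2300s is Wednesday. For year 37: 37÷12 = 3 r 1, and 1÷4 = 0, so 3+1+0 = 4.
Wednesday + 4 ≡ Sunday — that's 2337's doomsday.
In December the doomsday date is Dec 12.
Dec 11 is 1 day before Dec 12; 1 mod 7 = 1, so Sunday − 1 = Saturday.
3277 mod 7 = 1, so 3277 days after a Saturday is Saturday + 1 = Sunday.

Sunday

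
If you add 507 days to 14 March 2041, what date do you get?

August 3, 2042

+365 (one year) → Mar 14, 2042 (142 left).
Mar has 31 days: +18 → Apr 1, 2042 (124 left).
Apr has 30 days: +30 → May 1, 2042 (94 left).
May has 31 days: +31 → Jun 1, 2042 (63 left).
Jun has 30 days: +30 → Jul 1, 2042 (33 left).
Jul has 31 days: +31 → Aug 1, 2042 (2 left).
+2 → Aug 3, 2042.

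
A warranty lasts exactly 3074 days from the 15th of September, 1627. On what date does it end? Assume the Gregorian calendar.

+366 (one year; includes Feb 29, 1628) → Sep 15, 1628 (2708 left).
+365 (one year) → Sep 15, 1629 (2343 left).
+365 (one year) → Sep 15, 1630 (1978 left).
+365 (one year) → Sep 15, 1631 (1613 left).
+366 (one year; includes Feb 29, 1632) → Sep 15, 1632 (1247 left).
+365 (one year) → Sep 15, 1633 (882 left).
+365 (one year) → Sep 15, 1634 (517 left).
+365 (one year) → Sep 15, 1635 (152 left).
Sep has 30 days: +16 → Oct 1, 1635 (136 left).
Oct has 31 days: +31 → Nov 1, 1635 (105 left).
Nov has 30 days: +30 → Dec 1, 1635 (75 left).
Dec has 31 days: +31 → Jan 1, 1636 (44 left).
Jan has 31 days: +31 → Feb 1, 1636 (13 left).
+13 → Feb 14, 1636.

February 14, 1636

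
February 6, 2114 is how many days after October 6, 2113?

123

Oct 6, 2113 → Nov 6, 2113: 31 days (October has 31).
Nov 6, 2113 → Dec 6, 2113: 30 days (November has 30).
Dec 6, 2113 → Jan 6, 2114: 31 days (December has 31).
Jan 6, 2114 → Feb 6, 2114: 31 days.
Total: 123 days.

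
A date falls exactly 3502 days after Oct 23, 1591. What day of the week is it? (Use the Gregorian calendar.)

Friday

Oct 23, 1591 is a Wednesday.
3502 mod 7 = 2, so 3502 days after a Wednesday is Wednesday + 2 = Friday.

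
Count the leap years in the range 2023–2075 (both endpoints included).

Multiples of 4 in [2023,2075]: 13.
Of those, multiples of 100: 0 (not leap unless ÷400).
Multiples of 400: 0.
Leap years = 13 − 0 + 0 = 13.

13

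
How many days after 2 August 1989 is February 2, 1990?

Aug 2, 1989 → Sep 2, 1989: 31 days (August has 31).
Sep 2, 1989 → Oct 2, 1989: 30 days (September has 30).
Oct 2, 1989 → Nov 2, 1989: 31 days (October has 31).
Nov 2, 1989 → Dec 2, 1989: 30 days (November has 30).
Dec 2, 1989 → Jan 2, 1990: 31 days (December has 31).
Jan 2, 1990 → Feb 2, 1990: 31 days.
Total: 184 days.

184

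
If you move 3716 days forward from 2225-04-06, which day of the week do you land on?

First find the weekday of Apr 6, 2225. Doomsday rule: the anchor day for the 2200s is Friday. For year 25: 25÷12 = 2 r 1, and 1÷4 = 0, so 2+1+0 = 3.
Friday + 3 ≡ Monday — that's 2225's doomsday.
In April the doomsday date is Apr 4.
Apr 6 is 2 days after Apr 4; 2 mod 7 = 2, so Monday + 2 = Wednesday.
3716 mod 7 = 6, so 3716 days after a Wednesday is Wednesday + 6 = Tuesday.

Tuesday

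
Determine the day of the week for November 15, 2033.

Tuesday

January 1, 2033 is a Saturday.
Jan 1, 2033 → Feb 1, 2033: 31 days (January has 31).
Feb 1, 2033 → Mar 1, 2033: 28 days (February has 28).
Mar 1, 2033 → Apr 1, 2033: 31 days (March has 31).
Apr 1, 2033 → May 1, 2033: 30 days (April has 30).
May 1, 2033 → Jun 1, 2033: 31 days (May has 31).
Jun 1, 2033 → Jul 1, 2033: 30 days (June has 30).
Jul 1, 2033 → Aug 1, 2033: 31 days (July has 31).
Aug 1, 2033 → Sep 1, 2033: 31 days (August has 31).
Sep 1, 2033 → Oct 1, 2033: 30 days (September has 30).
Oct 1, 2033 → Nov 1, 2033: 31 days (October has 31).
Nov 1, 2033 → Nov 15, 2033: 14 days.
Total: 318 days.
318 mod 7 = 3, so Saturday + 3 = Tuesday.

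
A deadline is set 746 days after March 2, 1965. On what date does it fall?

+365 (one year) → Mar 2, 1966 (381 left).
Mar has 31 days: +30 → Apr 1, 1966 (351 left).
Apr has 30 days: +30 → May 1, 1966 (321 left).
May has 31 days: +31 → Jun 1, 1966 (290 left).
Jun has 30 days: +30 → Jul 1, 1966 (260 left).
Jul has 31 days: +31 → Aug 1, 1966 (229 left).
Aug has 31 days: +31 → Sep 1, 1966 (198 left).
Sep has 30 days: +30 → Oct 1, 1966 (168 left).
Oct has 31 days: +31 → Nov 1, 1966 (137 left).
Nov has 30 days: +30 → Dec 1, 1966 (107 left).
Dec has 31 days: +31 → Jan 1, 1967 (76 left).
Jan has 31 days: +31 → Feb 1, 1967 (45 left).
Feb has 28 days: +28 → Mar 1, 1967 (17 left).
+17 → Mar 18, 1967.

March 18, 1967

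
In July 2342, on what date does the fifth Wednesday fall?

July 1, 2342 is a Wednesday.
The first Wednesday is therefore July 1 (same day).
The fifth Wednesday is 1 + 4×7 = July 29.

July 29, 2342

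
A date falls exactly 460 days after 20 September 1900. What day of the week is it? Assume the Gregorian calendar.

Tuesday

Sep 20, 1900 is a Thursday.
460 mod 7 = 5, so 460 days after a Thursday is Thursday + 5 = Tuesday.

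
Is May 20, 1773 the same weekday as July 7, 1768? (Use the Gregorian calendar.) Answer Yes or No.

From Jul 7, 1768 to May 20, 1773 is 1778 days.
1778 mod 7 = 0, so they are the same weekday.
(Jul 7, 1768 is a Thursday; May 20, 1773 is a Thursday.)

Yes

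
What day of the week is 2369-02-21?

Friday

Doomsday rule: the anchor day for the 2300s is Wednesday. For year 69: 69÷12 = 5 r 9, and 9÷4 = 2, so 5+9+2 = 16.
Wednesday + 16 ≡ Friday — that's 2369's doomsday.
In February the doomsday date is Feb 28 (2369 is not a leap year).
Feb 21 is 7 days before Feb 28; 7 mod 7 = 0, so Friday − 0 = Friday.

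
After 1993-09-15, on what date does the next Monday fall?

September 20, 1993

Sep 15, 1993 is a Wednesday.
From Wednesday to the next Monday is 5 days.
Sep 15, 1993 + 5 = Sep 20, 1993.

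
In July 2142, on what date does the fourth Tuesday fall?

July 24, 2142

July 1, 2142 is a Sunday.
The first Tuesday is therefore July 3 (2 days later).
The fourth Tuesday is 3 + 3×7 = July 24.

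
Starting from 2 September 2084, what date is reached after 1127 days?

October 4, 2087

+365 (one year) → Sep 2, 2085 (762 left).
+365 (one year) → Sep 2, 2086 (397 left).
Sep has 30 days: +29 → Oct 1, 2086 (368 left).
Oct has 31 days: +31 → Nov 1, 2086 (337 left).
Nov has 30 days: +30 → Dec 1, 2086 (307 left).
Dec has 31 days: +31 → Jan 1, 2087 (276 left).
Jan has 31 days: +31 → Feb 1, 2087 (245 left).
Feb has 28 days: +28 → Mar 1, 2087 (217 left).
Mar has 31 days: +31 → Apr 1, 2087 (186 left).
Apr has 30 days: +30 → May 1, 2087 (156 left).
May has 31 days: +31 → Jun 1, 2087 (125 left).
Jun has 30 days: +30 → Jul 1, 2087 (95 left).
Jul has 31 days: +31 → Aug 1, 2087 (64 left).
Aug has 31 days: +31 → Sep 1, 2087 (33 left).
Sep has 30 days: +30 → Oct 1, 2087 (3 left).
+3 → Oct 4, 2087.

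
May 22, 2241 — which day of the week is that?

Saturday

January 1, 2241 is a Friday.
Jan 1, 2241 → Feb 1, 2241: 31 days (January has 31).
Feb 1, 2241 → Mar 1, 2241: 28 days (February has 28).
Mar 1, 2241 → Apr 1, 2241: 31 days (March has 31).
Apr 1, 2241 → May 1, 2241: 30 days (April has 30).
May 1, 2241 → May 22, 2241: 21 days.
Total: 141 days.
141 mod 7 = 1, so Friday + 1 = Saturday.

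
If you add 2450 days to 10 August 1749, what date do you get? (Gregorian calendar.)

+365 (one year) → Aug 10, 1750 (2085 left).
+365 (one year) → Aug 10, 1751 (1720 left).
+366 (one year; includes Feb 29, 1752) → Aug 10, 1752 (1354 left).
+365 (one year) → Aug 10, 1753 (989 left).
+365 (one year) → Aug 10, 1754 (624 left).
+365 (one year) → Aug 10, 1755 (259 left).
Aug has 31 days: +22 → Sep 1, 1755 (237 left).
Sep has 30 days: +30 → Oct 1, 1755 (207 left).
Oct has 31 days: +31 → Nov 1, 1755 (176 left).
Nov has 30 days: +30 → Dec 1, 1755 (146 left).
Dec has 31 days: +31 → Jan 1, 1756 (115 left).
Jan has 31 days: +31 → Feb 1, 1756 (84 left).
Feb has 29 days: +29 → Mar 1, 1756 (55 left).
Mar has 31 days: +31 → Apr 1, 1756 (24 left).
+24 → Apr 25, 1756.

April 25, 1756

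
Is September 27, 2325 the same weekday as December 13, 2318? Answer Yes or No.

From Dec 13, 2318 to Sep 27, 2325 is 2480 days.
2480 mod 7 = 2, so they are different weekdays.
(Dec 13, 2318 is a Friday; Sep 27, 2325 is a Sunday.)

No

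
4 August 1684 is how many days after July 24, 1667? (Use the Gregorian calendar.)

6221

Jul 24, 1667 → Jul 24, 1668: 366 days (Feb 29, 1668 is in that span).
Jul 24, 1668 → Jul 24, 1669: 365 days.
Jul 24, 1669 → Jul 24, 1670: 365 days.
Jul 24, 1670 → Jul 24, 1671: 365 days.
Jul 24, 1671 → Jul 24, 1672: 366 days (Feb 29, 1672 is in that span).
Jul 24, 1672 → Jul 24, 1673: 365 days.
Jul 24, 1673 → Jul 24, 1674: 365 days.
Jul 24, 1674 → Jul 24, 1675: 365 days.
Jul 24, 1675 → Jul 24, 1676: 366 days (Feb 29, 1676 is in that span).
Jul 24, 1676 → Jul 24, 1677: 365 days.
Jul 24, 1677 → Jul 24, 1678: 365 days.
Jul 24, 1678 → Jul 24, 1679: 365 days.
Jul 24, 1679 → Jul 24, 1680: 366 days (Feb 29, 1680 is in that span).
Jul 24, 1680 → Jul 24, 1681: 365 days.
Jul 24, 1681 → Jul 24, 1682: 365 days.
Jul 24, 1682 → Jul 24, 1683: 365 days.
Jul 24, 1683 → Aug 24, 1683: 31 days (July has 31).
Aug 24, 1683 → Sep 24, 1683: 31 days (August has 31).
Sep 24, 1683 → Oct 24, 1683: 30 days (September has 30).
Oct 24, 1683 → Nov 24, 1683: 31 days (October has 31).
Nov 24, 1683 → Dec 24, 1683: 30 days (November has 30).
Dec 24, 1683 → Jan 24, 1684: 31 days (December has 31).
Jan 24, 1684 → Feb 24, 1684: 31 days (January has 31).
Feb 24, 1684 → Mar 24, 1684: 29 days (February has 29).
Mar 24, 1684 → Apr 24, 1684: 31 days (March has 31).
Apr 24, 1684 → May 24, 1684: 30 days (April has 30).
May 24, 1684 → Jun 24, 1684: 31 days (May has 31).
Jun 24, 1684 → Jul 24, 1684: 30 days (June has 30).
Jul 24, 1684 → Aug 4, 1684: 11 days.
Total: 6221 days.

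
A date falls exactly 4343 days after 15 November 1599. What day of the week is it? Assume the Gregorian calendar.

Thursday

First find the weekday of Nov 15, 1599. Doomsday rule: the anchor day for the 1500s is Wednesday. For year 99: 99÷12 = 8 r 3, and 3÷4 = 0, so 8+3+0 = 11.
Wednesday + 11 ≡ Sunday — that's 1599's doomsday.
In November the doomsday date is Nov 7.
Nov 15 is 8 days after Nov 7; 8 mod 7 = 1, so Sunday + 1 = Monday.
4343 mod 7 = 3, so 4343 days after a Monday is Monday + 3 = Thursday.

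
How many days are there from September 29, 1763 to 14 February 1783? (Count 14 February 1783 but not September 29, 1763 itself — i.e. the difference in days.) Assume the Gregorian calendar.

Sep 29, 1763 → Sep 29, 1764: 366 days (Feb 29, 1764 is in that span).
Sep 29, 1764 → Sep 29, 1765: 365 days.
Sep 29, 1765 → Sep 29, 1766: 365 days.
Sep 29, 1766 → Sep 29, 1767: 365 days.
Sep 29, 1767 → Sep 29, 1768: 366 days (Feb 29, 1768 is in that span).
Sep 29, 1768 → Sep 29, 1769: 365 days.
Sep 29, 1769 → Sep 29, 1770: 365 days.
Sep 29, 1770 → Sep 29, 1771: 365 days.
Sep 29, 1771 → Sep 29, 1772: 366 days (Feb 29, 1772 is in that span).
Sep 29, 1772 → Sep 29, 1773: 365 days.
Sep 29, 1773 → Sep 29, 1774: 365 days.
Sep 29, 1774 → Sep 29, 1775: 365 days.
Sep 29, 1775 → Sep 29, 1776: 366 days (Feb 29, 1776 is in that span).
Sep 29, 1776 → Sep 29, 1777: 365 days.
Sep 29, 1777 → Sep 29, 1778: 365 days.
Sep 29, 1778 → Sep 29, 1779: 365 days.
Sep 29, 1779 → Sep 29, 1780: 366 days (Feb 29, 1780 is in that span).
Sep 29, 1780 → Sep 29, 1781: 365 days.
Sep 29, 1781 → Sep 29, 1782: 365 days.
Sep 29, 1782 → Oct 29, 1782: 30 days (September has 30).
Oct 29, 1782 → Nov 29, 1782: 31 days (October has 31).
Nov 29, 1782 → Dec 29, 1782: 30 days (November has 30).
Dec 29, 1782 → Jan 29, 1783: 31 days (December has 31).
Jan 29, 1783 → Feb 14, 1783: 16 days.
Total: 7078 days.

7078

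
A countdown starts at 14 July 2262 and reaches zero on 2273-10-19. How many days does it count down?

Jul 14, 2262 → Jul 14, 2263: 365 days.
Jul 14, 2263 → Jul 14, 2264: 366 days (Feb 29, 2264 is in that span).
Jul 14, 2264 → Jul 14, 2265: 365 days.
Jul 14, 2265 → Jul 14, 2266: 365 days.
Jul 14, 2266 → Jul 14, 2267: 365 days.
Jul 14, 2267 → Jul 14, 2268: 366 days (Feb 29, 2268 is in that span).
Jul 14, 2268 → Jul 14, 2269: 365 days.
Jul 14, 2269 → Jul 14, 2270: 365 days.
Jul 14, 2270 → Jul 14, 2271: 365 days.
Jul 14, 2271 → Jul 14, 2272: 366 days (Feb 29, 2272 is in that span).
Jul 14, 2272 → Jul 14, 2273: 365 days.
Jul 14, 2273 → Aug 14, 2273: 31 days (July has 31).
Aug 14, 2273 → Sep 14, 2273: 31 days (August has 31).
Sep 14, 2273 → Oct 14, 2273: 30 days (September has 30).
Oct 14, 2273 → Oct 19, 2273: 5 days.
Total: 4115 days.

4115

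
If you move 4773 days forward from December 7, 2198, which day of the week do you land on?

First find the weekday of Dec 7, 2198. Doomsday rule: the anchor day for the 2100s is Sunday. For year 98: 98÷12 = 8 r 2, and 2÷4 = 0, so 8+2+0 = 10.
Sunday + 10 ≡ Wednesday — that's 2198's doomsday.
In December the doomsday date is Dec 12.
Dec 7 is 5 days before Dec 12; 5 mod 7 = 5, so Wednesday − 5 = Friday.
4773 mod 7 = 6, so 4773 days after a Friday is Friday + 6 = Thursday.

Thursday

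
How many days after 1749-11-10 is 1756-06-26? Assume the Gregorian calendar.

2420

Nov 10, 1749 → Nov 10, 1750: 365 days.
Nov 10, 1750 → Nov 10, 1751: 365 days.
Nov 10, 1751 → Nov 10, 1752: 366 days (Feb 29, 1752 is in that span).
Nov 10, 1752 → Nov 10, 1753: 365 days.
Nov 10, 1753 → Nov 10, 1754: 365 days.
Nov 10, 1754 → Nov 10, 1755: 365 days.
Nov 10, 1755 → Dec 10, 1755: 30 days (November has 30).
Dec 10, 1755 → Jan 10, 1756: 31 days (December has 31).
Jan 10, 1756 → Feb 10, 1756: 31 days (January has 31).
Feb 10, 1756 → Mar 10, 1756: 29 days (February has 29).
Mar 10, 1756 → Apr 10, 1756: 31 days (March has 31).
Apr 10, 1756 → May 10, 1756: 30 days (April has 30).
May 10, 1756 → Jun 10, 1756: 31 days (May has 31).
Jun 10, 1756 → Jun 26, 1756: 16 days.
Total: 2420 days.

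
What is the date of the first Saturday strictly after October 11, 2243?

Oct 11, 2243 is a Wednesday.
From Wednesday to the next Saturday is 3 days.
Oct 11, 2243 + 3 = Oct 14, 2243.

October 14, 2243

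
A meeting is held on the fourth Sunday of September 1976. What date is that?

September 1, 1976 is a Wednesday.
The first Sunday is therefore September 5 (4 days later).
The fourth Sunday is 5 + 3×7 = September 26.

September 26, 1976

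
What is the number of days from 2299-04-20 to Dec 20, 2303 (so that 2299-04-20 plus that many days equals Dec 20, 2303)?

1704

Apr 20, 2299 → Apr 20, 2300: 365 days.
Apr 20, 2300 → Apr 20, 2301: 365 days.
Apr 20, 2301 → Apr 20, 2302: 365 days.
Apr 20, 2302 → Apr 20, 2303: 365 days.
Apr 20, 2303 → May 20, 2303: 30 days (April has 30).
May 20, 2303 → Jun 20, 2303: 31 days (May has 31).
Jun 20, 2303 → Jul 20, 2303: 30 days (June has 30).
Jul 20, 2303 → Aug 20, 2303: 31 days (July has 31).
Aug 20, 2303 → Sep 20, 2303: 31 days (August has 31).
Sep 20, 2303 → Oct 20, 2303: 30 days (September has 30).
Oct 20, 2303 → Nov 20, 2303: 31 days (October has 31).
Nov 20, 2303 → Dec 20, 2303: 30 days.
Total: 1704 days.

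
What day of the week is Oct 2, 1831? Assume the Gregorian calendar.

Doomsday rule: the anchor day for the 1800s is Friday. For year 31: 31÷12 = 2 r 7, and 7÷4 = 1, so 2+7+1 = 10.
Friday + 10 ≡ Monday — that's 1831's doomsday.
In October the doomsday date is Oct 10.
Oct 2 is 8 days before Oct 10; 8 mod 7 = 1, so Monday − 1 = Sunday.

Sunday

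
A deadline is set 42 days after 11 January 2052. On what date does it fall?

February 22, 2052

Jan has 31 days: +21 → Feb 1, 2052 (21 left).
+21 → Feb 22, 2052.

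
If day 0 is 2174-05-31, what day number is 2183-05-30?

May 31, 2174 → May 31, 2175: 365 days.
May 31, 2175 → May 31, 2176: 366 days (Feb 29, 2176 is in that span).
May 31, 2176 → May 31, 2177: 365 days.
May 31, 2177 → May 31, 2178: 365 days.
May 31, 2178 → May 31, 2179: 365 days.
May 31, 2179 → May 31, 2180: 366 days (Feb 29, 2180 is in that span).
May 31, 2180 → May 31, 2181: 365 days.
May 31, 2181 → May 31, 2182: 365 days.
May 31, 2182 → Jun 30, 2182: 30 days (May has 31).
Jun 30, 2182 → Jul 30, 2182: 30 days (June has 30).
Jul 30, 2182 → Aug 30, 2182: 31 days (July has 31).
Aug 30, 2182 → Sep 30, 2182: 31 days (August has 31).
Sep 30, 2182 → Oct 30, 2182: 30 days (September has 30).
Oct 30, 2182 → Nov 30, 2182: 31 days (October has 31).
Nov 30, 2182 → Dec 30, 2182: 30 days (November has 30).
Dec 30, 2182 → Jan 30, 2183: 31 days (December has 31).
Jan 30, 2183 → Feb 28, 2183: 29 days (January has 31).
Feb 28, 2183 → Mar 28, 2183: 28 days (February has 28).
Mar 28, 2183 → Apr 28, 2183: 31 days (March has 31).
Apr 28, 2183 → May 28, 2183: 30 days (April has 30).
May 28, 2183 → May 30, 2183: 2 days.
Total: 3286 days.

3286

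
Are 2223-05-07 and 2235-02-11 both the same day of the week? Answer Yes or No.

Yes

From May 7, 2223 to Feb 11, 2235 is 4298 days.
4298 mod 7 = 0, so they are the same weekday.
(May 7, 2223 is a Wednesday; Feb 11, 2235 is a Wednesday.)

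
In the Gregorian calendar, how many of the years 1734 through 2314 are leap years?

140

Multiples of 4 in [1734,2314]: 145.
Of those, multiples of 100: 6 (not leap unless ÷400).
Multiples of 400: 1.
Leap years = 145 − 6 + 1 = 140.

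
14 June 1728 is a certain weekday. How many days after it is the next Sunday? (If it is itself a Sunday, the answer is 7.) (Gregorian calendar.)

6

Jun 14, 1728 is a Monday.
From Monday to the next Sunday is 6 days.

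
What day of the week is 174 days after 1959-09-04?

Thursday

First find the weekday of Sep 4, 1959. Doomsday rule: the anchor day for the 1900s is Wednesday. For year 59: 59÷12 = 4 r 11, and 11÷4 = 2, so 4+11+2 = 17.
Wednesday + 17 ≡ Saturday — that's 1959's doomsday.
In September the doomsday date is Sep 5.
Sep 4 is 1 day before Sep 5; 1 mod 7 = 1, so Saturday − 1 = Friday.
174 mod 7 = 6, so 174 days after a Friday is Friday + 6 = Thursday.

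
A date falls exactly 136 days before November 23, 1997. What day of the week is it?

First find the weekday of Nov 23, 1997. Doomsday rule: the anchor day for the 1900s is Wednesday. For year 97: 97÷12 = 8 r 1, and 1÷4 = 0, so 8+1+0 = 9.
Wednesday + 9 ≡ Friday — that's 1997's doomsday.
In November the doomsday date is Nov 7.
Nov 23 is 16 days after Nov 7; 16 mod 7 = 2, so Friday + 2 = Sunday.
136 mod 7 = 3, so 136 days before a Sunday is Sunday − 3 = Thursday.

Thursday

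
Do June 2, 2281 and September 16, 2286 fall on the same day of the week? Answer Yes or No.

From Jun 2, 2281 to Sep 16, 2286 is 1932 days.
1932 mod 7 = 0, so they are the same weekday.
(Jun 2, 2281 is a Thursday; Sep 16, 2286 is a Thursday.)

Yes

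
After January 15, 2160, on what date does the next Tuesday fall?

Jan 15, 2160 is a Tuesday.
From Tuesday to the next Tuesday is 7 days.
Jan 15, 2160 + 7 = Jan 22, 2160.

January 22, 2160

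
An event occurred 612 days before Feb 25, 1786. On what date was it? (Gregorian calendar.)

−365 (one year) → Feb 25, 1785 (247 left).
−25 → Jan 31, 1785 (end of Jan, 31 days; 222 left).
−31 → Dec 31, 1784 (end of Dec, 31 days; 191 left).
−31 → Nov 30, 1784 (end of Nov, 30 days; 160 left).
−30 → Oct 31, 1784 (end of Oct, 31 days; 130 left).
−31 → Sep 30, 1784 (end of Sep, 30 days; 99 left).
−30 → Aug 31, 1784 (end of Aug, 31 days; 69 left).
−31 → Jul 31, 1784 (end of Jul, 31 days; 38 left).
−31 → Jun 30, 1784 (end of Jun, 30 days; 7 left).
−7 → Jun 23, 1784.

June 23, 1784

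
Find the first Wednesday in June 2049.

June 2, 2049

June 1, 2049 is a Tuesday.
The first Wednesday is therefore June 2 (1 days later).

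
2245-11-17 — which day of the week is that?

Monday

Doomsday rule: the anchor day for the 2200s is Friday. For year 45: 45÷12 = 3 r 9, and 9÷4 = 2, so 3+9+2 = 14.
Friday + 14 ≡ Friday — that's 2245's doomsday.
In November the doomsday date is Nov 7.
Nov 17 is 10 days after Nov 7; 10 mod 7 = 3, so Friday + 3 = Monday.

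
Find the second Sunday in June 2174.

June 12, 2174

June 1, 2174 is a Wednesday.
The first Sunday is therefore June 5 (4 days later).
The second Sunday is 5 + 1×7 = June 12.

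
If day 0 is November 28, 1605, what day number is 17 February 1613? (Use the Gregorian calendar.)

Nov 28, 1605 → Nov 28, 1606: 365 days.
Nov 28, 1606 → Nov 28, 1607: 365 days.
Nov 28, 1607 → Nov 28, 1608: 366 days (Feb 29, 1608 is in that span).
Nov 28, 1608 → Nov 28, 1609: 365 days.
Nov 28, 1609 → Nov 28, 1610: 365 days.
Nov 28, 1610 → Nov 28, 1611: 365 days.
Nov 28, 1611 → Nov 28, 1612: 366 days (Feb 29, 1612 is in that span).
Nov 28, 1612 → Dec 28, 1612: 30 days (November has 30).
Dec 28, 1612 → Jan 28, 1613: 31 days (December has 31).
Jan 28, 1613 → Feb 17, 1613: 20 days.
Total: 2638 days.

2638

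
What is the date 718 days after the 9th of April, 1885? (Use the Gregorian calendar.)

March 28, 1887

+365 (one year) → Apr 9, 1886 (353 left).
Apr has 30 days: +22 → May 1, 1886 (331 left).
May has 31 days: +31 → Jun 1, 1886 (300 left).
Jun has 30 days: +30 → Jul 1, 1886 (270 left).
Jul has 31 days: +31 → Aug 1, 1886 (239 left).
Aug has 31 days: +31 → Sep 1, 1886 (208 left).
Sep has 30 days: +30 → Oct 1, 1886 (178 left).
Oct has 31 days: +31 → Nov 1, 1886 (147 left).
Nov has 30 days: +30 → Dec 1, 1886 (117 left).
Dec has 31 days: +31 → Jan 1, 1887 (86 left).
Jan has 31 days: +31 → Feb 1, 1887 (55 left).
Feb has 28 days: +28 → Mar 1, 1887 (27 left).
+27 → Mar 28, 1887.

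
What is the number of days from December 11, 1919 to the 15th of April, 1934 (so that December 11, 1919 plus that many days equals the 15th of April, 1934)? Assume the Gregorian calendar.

Dec 11, 1919 → Dec 11, 1920: 366 days (Feb 29, 1920 is in that span).
Dec 11, 1920 → Dec 11, 1921: 365 days.
Dec 11, 1921 → Dec 11, 1922: 365 days.
Dec 11, 1922 → Dec 11, 1923: 365 days.
Dec 11, 1923 → Dec 11, 1924: 366 days (Feb 29, 1924 is in that span).
Dec 11, 1924 → Dec 11, 1925: 365 days.
Dec 11, 1925 → Dec 11, 1926: 365 days.
Dec 11, 1926 → Dec 11, 1927: 365 days.
Dec 11, 1927 → Dec 11, 1928: 366 days (Feb 29, 1928 is in that span).
Dec 11, 1928 → Dec 11, 1929: 365 days.
Dec 11, 1929 → Dec 11, 1930: 365 days.
Dec 11, 1930 → Dec 11, 1931: 365 days.
Dec 11, 1931 → Dec 11, 1932: 366 days (Feb 29, 1932 is in that span).
Dec 11, 1932 → Dec 11, 1933: 365 days.
Dec 11, 1933 → Jan 11, 1934: 31 days (December has 31).
Jan 11, 1934 → Feb 11, 1934: 31 days (January has 31).
Feb 11, 1934 → Mar 11, 1934: 28 days (February has 28).
Mar 11, 1934 → Apr 11, 1934: 31 days (March has 31).
Apr 11, 1934 → Apr 15, 1934: 4 days.
Total: 5239 days.

5239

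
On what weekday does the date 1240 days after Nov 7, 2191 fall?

Nov 7, 2191 is a Monday.
1240 mod 7 = 1, so 1240 days after a Monday is Monday + 1 = Tuesday.

Tuesday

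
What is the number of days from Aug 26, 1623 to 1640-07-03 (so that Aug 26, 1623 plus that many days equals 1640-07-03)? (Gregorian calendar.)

6156

Aug 26, 1623 → Aug 26, 1624: 366 days (Feb 29, 1624 is in that span).
Aug 26, 1624 → Aug 26, 1625: 365 days.
Aug 26, 1625 → Aug 26, 1626: 365 days.
Aug 26, 1626 → Aug 26, 1627: 365 days.
Aug 26, 1627 → Aug 26, 1628: 366 days (Feb 29, 1628 is in that span).
Aug 26, 1628 → Aug 26, 1629: 365 days.
Aug 26, 1629 → Aug 26, 1630: 365 days.
Aug 26, 1630 → Aug 26, 1631: 365 days.
Aug 26, 1631 → Aug 26, 1632: 366 days (Feb 29, 1632 is in that span).
Aug 26, 1632 → Aug 26, 1633: 365 days.
Aug 26, 1633 → Aug 26, 1634: 365 days.
Aug 26, 1634 → Aug 26, 1635: 365 days.
Aug 26, 1635 → Aug 26, 1636: 366 days (Feb 29, 1636 is in that span).
Aug 26, 1636 → Aug 26, 1637: 365 days.
Aug 26, 1637 → Aug 26, 1638: 365 days.
Aug 26, 1638 → Aug 26, 1639: 365 days.
Aug 26, 1639 → Sep 26, 1639: 31 days (August has 31).
Sep 26, 1639 → Oct 26, 1639: 30 days (September has 30).
Oct 26, 1639 → Nov 26, 1639: 31 days (October has 31).
Nov 26, 1639 → Dec 26, 1639: 30 days (November has 30).
Dec 26, 1639 → Jan 26, 1640: 31 days (December has 31).
Jan 26, 1640 → Feb 26, 1640: 31 days (January has 31).
Feb 26, 1640 → Mar 26, 1640: 29 days (February has 29).
Mar 26, 1640 → Apr 26, 1640: 31 days (March has 31).
Apr 26, 1640 → May 26, 1640: 30 days (April has 30).
May 26, 1640 → Jun 26, 1640: 31 days (May has 31).
Jun 26, 1640 → Jul 3, 1640: 7 days.
Total: 6156 days.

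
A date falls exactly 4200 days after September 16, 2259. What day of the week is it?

Sep 16, 2259 is a Friday.
4200 mod 7 = 0, so 4200 days after a Friday is Friday + 0 = Friday.

Friday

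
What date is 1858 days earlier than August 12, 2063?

July 11, 2058

−365 (one year) → Aug 12, 2062 (1493 left).
−365 (one year) → Aug 12, 2061 (1128 left).
−365 (one year) → Aug 12, 2060 (763 left).
−366 (one year; includes Feb 29, 2060) → Aug 12, 2059 (397 left).
−12 → Jul 31, 2059 (end of Jul, 31 days; 385 left).
−31 → Jun 30, 2059 (end of Jun, 30 days; 354 left).
−30 → May 31, 2059 (end of May, 31 days; 324 left).
−31 → Apr 30, 2059 (end of Apr, 30 days; 293 left).
−30 → Mar 31, 2059 (end of Mar, 31 days; 263 left).
−31 → Feb 28, 2059 (end of Feb, 28 days; 232 left).
−28 → Jan 31, 2059 (end of Jan, 31 days; 204 left).
−31 → Dec 31, 2058 (end of Dec, 31 days; 173 left).
−31 → Nov 30, 2058 (end of Nov, 30 days; 142 left).
−30 → Oct 31, 2058 (end of Oct, 31 days; 112 left).
−31 → Sep 30, 2058 (end of Sep, 30 days; 81 left).
−30 → Aug 31, 2058 (end of Aug, 31 days; 51 left).
−31 → Jul 31, 2058 (end of Jul, 31 days; 20 left).
−20 → Jul 11, 2058.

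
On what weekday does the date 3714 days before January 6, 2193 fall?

Wednesday

First find the weekday of Jan 6, 2193. Doomsday rule: the anchor day for the 2100s is Sunday. For year 93: 93÷12 = 7 r 9, and 9÷4 = 2, so 7+9+2 = 18.
Sunday + 18 ≡ Thursday — that's 2193's doomsday.
In January the doomsday date is Jan 3 (2193 is not a leap year).
Jan 6 is 3 days after Jan 3; 3 mod 7 = 3, so Thursday + 3 = Sunday.
3714 mod 7 = 4, so 3714 days before a Sunday is Sunday − 4 = Wednesday.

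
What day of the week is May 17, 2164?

Doomsday rule: the anchor day for the 2100s is Sunday. For year 64: 64÷12 = 5 r 4, and 4÷4 = 1, so 5+4+1 = 10.
Sunday + 10 ≡ Wednesday — that's 2164's doomsday.
In May the doomsday date is May 9.
May 17 is 8 days after May 9; 8 mod 7 = 1, so Wednesday + 1 = Thursday.

Thursday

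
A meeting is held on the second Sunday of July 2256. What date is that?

July 13, 2256

July 1, 2256 is a Tuesday.
The first Sunday is therefore July 6 (5 days later).
The second Sunday is 6 + 1×7 = July 13.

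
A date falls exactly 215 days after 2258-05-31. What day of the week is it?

Saturday

First find the weekday of May 31, 2258. Doomsday rule: the anchor day for the 2200s is Friday. For year 58: 58÷12 = 4 r 10, and 10÷4 = 2, so 4+10+2 = 16.
Friday + 16 ≡ Sunday — that's 2258's doomsday.
In May the doomsday date is May 9.
May 31 is 22 days after May 9; 22 mod 7 = 1, so Sunday + 1 = Monday.
215 mod 7 = 5, so 215 days after a Monday is Monday + 5 = Saturday.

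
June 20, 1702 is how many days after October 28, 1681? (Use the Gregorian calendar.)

Oct 28, 1681 → Oct 28, 1682: 365 days.
Oct 28, 1682 → Oct 28, 1683: 365 days.
Oct 28, 1683 → Oct 28, 1684: 366 days (Feb 29, 1684 is in that span).
Oct 28, 1684 → Oct 28, 1685: 365 days.
Oct 28, 1685 → Oct 28, 1686: 365 days.
Oct 28, 1686 → Oct 28, 1687: 365 days.
Oct 28, 1687 → Oct 28, 1688: 366 days (Feb 29, 1688 is in that span).
Oct 28, 1688 → Oct 28, 1689: 365 days.
Oct 28, 1689 → Oct 28, 1690: 365 days.
Oct 28, 1690 → Oct 28, 1691: 365 days.
Oct 28, 1691 → Oct 28, 1692: 366 days (Feb 29, 1692 is in that span).
Oct 28, 1692 → Oct 28, 1693: 365 days.
Oct 28, 1693 → Oct 28, 1694: 365 days.
Oct 28, 1694 → Oct 28, 1695: 365 days.
Oct 28, 1695 → Oct 28, 1696: 366 days (Feb 29, 1696 is in that span).
Oct 28, 1696 → Oct 28, 1697: 365 days.
Oct 28, 1697 → Oct 28, 1698: 365 days.
Oct 28, 1698 → Oct 28, 1699: 365 days.
Oct 28, 1699 → Oct 28, 1700: 365 days.
Oct 28, 1700 → Oct 28, 1701: 365 days.
Oct 28, 1701 → Nov 28, 1701: 31 days (October has 31).
Nov 28, 1701 → Dec 28, 1701: 30 days (November has 30).
Dec 28, 1701 → Jan 28, 1702: 31 days (December has 31).
Jan 28, 1702 → Feb 28, 1702: 31 days (January has 31).
Feb 28, 1702 → Mar 28, 1702: 28 days (February has 28).
Mar 28, 1702 → Apr 28, 1702: 31 days (March has 31).
Apr 28, 1702 → May 28, 1702: 30 days (April has 30).
May 28, 1702 → Jun 20, 1702: 23 days.
Total: 7539 days.

7539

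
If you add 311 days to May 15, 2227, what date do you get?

March 21, 2228

May has 31 days: +17 → Jun 1, 2227 (294 left).
Jun has 30 days: +30 → Jul 1, 2227 (264 left).
Jul has 31 days: +31 → Aug 1, 2227 (233 left).
Aug has 31 days: +31 → Sep 1, 2227 (202 left).
Sep has 30 days: +30 → Oct 1, 2227 (172 left).
Oct has 31 days: +31 → Nov 1, 2227 (141 left).
Nov has 30 days: +30 → Dec 1, 2227 (111 left).
Dec has 31 days: +31 → Jan 1, 2228 (80 left).
Jan has 31 days: +31 → Feb 1, 2228 (49 left).
Feb has 29 days: +29 → Mar 1, 2228 (20 left).
+20 → Mar 21, 2228.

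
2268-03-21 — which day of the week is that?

Saturday

Doomsday rule: the anchor day for the 2200s is Friday. For year 68: 68÷12 = 5 r 8, and 8÷4 = 2, so 5+8+2 = 15.
Friday + 15 ≡ Saturday — that's 2268's doomsday.
In March the doomsday date is Mar 14.
Mar 21 is 7 days after Mar 14; 7 mod 7 = 0, so Saturday + 0 = Saturday.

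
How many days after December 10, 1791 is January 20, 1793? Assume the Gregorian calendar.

407

Dec 10, 1791 → Dec 10, 1792: 366 days (Feb 29, 1792 is in that span).
Dec 10, 1792 → Jan 10, 1793: 31 days (December has 31).
Jan 10, 1793 → Jan 20, 1793: 10 days.
Total: 407 days.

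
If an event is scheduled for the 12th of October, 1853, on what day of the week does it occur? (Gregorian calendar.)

Doomsday rule: the anchor day for the 1800s is Friday. For year 53: 53÷12 = 4 r 5, and 5÷4 = 1, so 4+5+1 = 10.
Friday + 10 ≡ Monday — that's 1853's doomsday.
In October the doomsday date is Oct 10.
Oct 12 is 2 days after Oct 10; 2 mod 7 = 2, so Monday + 2 = Wednesday.

Wednesday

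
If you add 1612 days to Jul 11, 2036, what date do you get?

December 9, 2040

+365 (one year) → Jul 11, 2037 (1247 left).
+365 (one year) → Jul 11, 2038 (882 left).
+365 (one year) → Jul 11, 2039 (517 left).
+366 (one year; includes Feb 29, 2040) → Jul 11, 2040 (151 left).
Jul has 31 days: +21 → Aug 1, 2040 (130 left).
Aug has 31 days: +31 → Sep 1, 2040 (99 left).
Sep has 30 days: +30 → Oct 1, 2040 (69 left).
Oct has 31 days: +31 → Nov 1, 2040 (38 left).
Nov has 30 days: +30 → Dec 1, 2040 (8 left).
+8 → Dec 9, 2040.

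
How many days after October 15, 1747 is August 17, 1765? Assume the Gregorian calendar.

6516

Oct 15, 1747 → Oct 15, 1748: 366 days (Feb 29, 1748 is in that span).
Oct 15, 1748 → Oct 15, 1749: 365 days.
Oct 15, 1749 → Oct 15, 1750: 365 days.
Oct 15, 1750 → Oct 15, 1751: 365 days.
Oct 15, 1751 → Oct 15, 1752: 366 days (Feb 29, 1752 is in that span).
Oct 15, 1752 → Oct 15, 1753: 365 days.
Oct 15, 1753 → Oct 15, 1754: 365 days.
Oct 15, 1754 → Oct 15, 1755: 365 days.
Oct 15, 1755 → Oct 15, 1756: 366 days (Feb 29, 1756 is in that span).
Oct 15, 1756 → Oct 15, 1757: 365 days.
Oct 15, 1757 → Oct 15, 1758: 365 days.
Oct 15, 1758 → Oct 15, 1759: 365 days.
Oct 15, 1759 → Oct 15, 1760: 366 days (Feb 29, 1760 is in that span).
Oct 15, 1760 → Oct 15, 1761: 365 days.
Oct 15, 1761 → Oct 15, 1762: 365 days.
Oct 15, 1762 → Oct 15, 1763: 365 days.
Oct 15, 1763 → Oct 15, 1764: 366 days (Feb 29, 1764 is in that span).
Oct 15, 1764 → Nov 15, 1764: 31 days (October has 31).
Nov 15, 1764 → Dec 15, 1764: 30 days (November has 30).
Dec 15, 1764 → Jan 15, 1765: 31 days (December has 31).
Jan 15, 1765 → Feb 15, 1765: 31 days (January has 31).
Feb 15, 1765 → Mar 15, 1765: 28 days (February has 28).
Mar 15, 1765 → Apr 15, 1765: 31 days (March has 31).
Apr 15, 1765 → May 15, 1765: 30 days (April has 30).
May 15, 1765 → Jun 15, 1765: 31 days (May has 31).
Jun 15, 1765 → Jul 15, 1765: 30 days (June has 30).
Jul 15, 1765 → Aug 15, 1765: 31 days (July has 31).
Aug 15, 1765 → Aug 17, 1765: 2 days.
Total: 6516 days.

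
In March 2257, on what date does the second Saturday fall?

March 14, 2257

March 1, 2257 is a Sunday.
The first Saturday is therefore March 7 (6 days later).
The second Saturday is 7 + 1×7 = March 14.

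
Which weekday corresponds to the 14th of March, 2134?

Sunday

Doomsday rule: the anchor day for the 2100s is Sunday. For year 34: 34÷12 = 2 r 10, and 10÷4 = 2, so 2+10+2 = 14.
Sunday + 14 ≡ Sunday — that's 2134's doomsday.
In March the doomsday date is Mar 14.
Mar 14 is the doomsday itself: Sunday.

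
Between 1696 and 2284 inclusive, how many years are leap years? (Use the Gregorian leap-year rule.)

143

Multiples of 4 in [1696,2284]: 148.
Of those, multiples of 100: 6 (not leap unless ÷400).
Multiples of 400: 1.
Leap years = 148 − 6 + 1 = 143.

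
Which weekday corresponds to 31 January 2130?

Doomsday rule: the anchor day for the 2100s is Sunday. For year 30: 30÷12 = 2 r 6, and 6÷4 = 1, so 2+6+1 = 9.
Sunday + 9 ≡ Tuesday — that's 2130's doomsday.
In January the doomsday date is Jan 3 (2130 is not a leap year).
Jan 31 is 28 days after Jan 3; 28 mod 7 = 0, so Tuesday + 0 = Tuesday.

Tuesday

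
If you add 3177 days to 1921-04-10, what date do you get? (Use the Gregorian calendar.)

+365 (one year) → Apr 10, 1922 (2812 left).
+365 (one year) → Apr 10, 1923 (2447 left).
+366 (one year; includes Feb 29, 1924) → Apr 10, 1924 (2081 left).
+365 (one year) → Apr 10, 1925 (1716 left).
+365 (one year) → Apr 10, 1926 (1351 left).
+365 (one year) → Apr 10, 1927 (986 left).
+366 (one year; includes Feb 29, 1928) → Apr 10, 1928 (620 left).
+365 (one year) → Apr 10, 1929 (255 left).
Apr has 30 days: +21 → May 1, 1929 (234 left).
May has 31 days: +31 → Jun 1, 1929 (203 left).
Jun has 30 days: +30 → Jul 1, 1929 (173 left).
Jul has 31 days: +31 → Aug 1, 1929 (142 left).
Aug has 31 days: +31 → Sep 1, 1929 (111 left).
Sep has 30 days: +30 → Oct 1, 1929 (81 left).
Oct has 31 days: +31 → Nov 1, 1929 (50 left).
Nov has 30 days: +30 → Dec 1, 1929 (20 left).
+20 → Dec 21, 1929.

December 21, 1929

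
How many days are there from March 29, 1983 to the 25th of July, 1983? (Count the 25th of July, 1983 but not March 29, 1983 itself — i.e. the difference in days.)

Mar 29, 1983 → Apr 29, 1983: 31 days (March has 31).
Apr 29, 1983 → May 29, 1983: 30 days (April has 30).
May 29, 1983 → Jun 29, 1983: 31 days (May has 31).
Jun 29, 1983 → Jul 25, 1983: 26 days.
Total: 118 days.

118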